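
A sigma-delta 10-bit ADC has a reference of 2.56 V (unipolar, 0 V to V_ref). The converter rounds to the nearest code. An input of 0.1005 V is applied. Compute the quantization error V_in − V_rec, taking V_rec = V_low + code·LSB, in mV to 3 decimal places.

0.500 mV

LSB = 2.56/2^10 = 2.500 mV.
(V_in − V_low)/LSB = (0.1005 − 0)/0.0025 = 40.2000 → code 40 (round).
Reconstructed: 0.1 V.
Error = 0.1005 − 0.1 = 0.0005 V = 0.500 mV.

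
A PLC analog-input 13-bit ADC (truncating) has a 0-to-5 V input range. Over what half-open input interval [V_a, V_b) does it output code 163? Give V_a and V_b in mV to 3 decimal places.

[99.487 mV, 100.098 mV)

LSB = 5/2^13 = 0.610 mV.
V_a = V_low + 163·LSB = 0.0994873 V; V_b = V_low + 164·LSB = 0.100098 V.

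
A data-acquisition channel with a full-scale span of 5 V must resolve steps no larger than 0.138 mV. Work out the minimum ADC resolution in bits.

Number of steps required ≥ 5 V / 0.138 mV = 36231.88.
Need 2^N ≥ 36231.88; 2^15 = 32768, 2^16 = 65536.
Minimum N = 16.

16 bits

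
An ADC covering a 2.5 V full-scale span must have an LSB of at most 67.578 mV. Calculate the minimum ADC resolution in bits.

Number of steps required ≥ 2.5 V / 67.578 mV = 36.99.
Need 2^N ≥ 36.99; 2^5 = 32, 2^6 = 64.
Minimum N = 6.

6 bits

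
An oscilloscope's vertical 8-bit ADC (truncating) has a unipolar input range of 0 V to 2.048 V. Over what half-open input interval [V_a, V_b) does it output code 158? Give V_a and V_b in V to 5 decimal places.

[1.26400 V, 1.27200 V)

LSB = 2.048/2^8 = 8.000 mV.
V_a = V_low + 158·LSB = 1.264 V; V_b = V_low + 159·LSB = 1.272 V.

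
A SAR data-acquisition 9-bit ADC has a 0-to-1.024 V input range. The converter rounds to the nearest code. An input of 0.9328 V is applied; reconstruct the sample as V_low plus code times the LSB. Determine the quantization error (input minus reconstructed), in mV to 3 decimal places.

One LSB is 1.024 V / 512 = 2.000 mV.
(V_in − V_low)/LSB = (0.9328 − 0)/0.002 = 466.4000 → code 466 (round).
Reconstructed: 0.932 V.
Difference: 0.0008 V → 0.800 mV.

0.800 mV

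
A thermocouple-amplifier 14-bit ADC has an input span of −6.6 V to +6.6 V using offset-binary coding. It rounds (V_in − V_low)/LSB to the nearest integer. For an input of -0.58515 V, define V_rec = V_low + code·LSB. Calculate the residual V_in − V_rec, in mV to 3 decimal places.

One LSB is 13.2 V / 16384 = 0.806 mV.
Scaled input = 7465.7047 LSBs, so code = 7466.
V_rec = (−6.6) + 7466·0.000805664 = -0.58491211 V.
Error = -0.58515 − (−0.58491211) = -0.000237891 V = -0.238 mV.

-0.238 mV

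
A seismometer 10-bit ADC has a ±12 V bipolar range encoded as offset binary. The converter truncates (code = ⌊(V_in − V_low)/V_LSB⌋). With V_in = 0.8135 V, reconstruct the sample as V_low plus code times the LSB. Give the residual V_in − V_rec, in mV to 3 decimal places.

16.625 mV

One LSB is 24 V / 1024 = 23.438 mV.
(0.8135 − (−12))/0.0234375 = 546.7093; ⌊·⌋ gives code 546.
Code 546 maps back to (−12) + 546×0.0234375 V = 0.796875 V.
Error = 0.8135 − 0.796875 = 0.016625 V = 16.625 mV.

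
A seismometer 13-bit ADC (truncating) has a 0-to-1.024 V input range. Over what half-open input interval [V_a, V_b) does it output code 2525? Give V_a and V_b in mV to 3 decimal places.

LSB = 1.024/2^13 = 125.00 µV.
V_a = V_low + 2525·LSB = 0.315625 V; V_b = V_low + 2526·LSB = 0.31575 V.

[315.625 mV, 315.750 mV)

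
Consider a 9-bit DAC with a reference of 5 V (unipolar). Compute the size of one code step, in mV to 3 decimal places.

9.766 mV

Full-scale span = 5 V.
LSB = 5 / 2^9 = 5 / 512 = 0.00976562 V = 9.766 mV.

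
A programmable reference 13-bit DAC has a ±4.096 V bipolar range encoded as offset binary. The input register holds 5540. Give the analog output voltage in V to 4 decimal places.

1.4440 V

LSB = 8.192 V / 2^13 = 1.000 mV.
V_out = (−4.096) + 5540 × 0.001 V = 1.444 V.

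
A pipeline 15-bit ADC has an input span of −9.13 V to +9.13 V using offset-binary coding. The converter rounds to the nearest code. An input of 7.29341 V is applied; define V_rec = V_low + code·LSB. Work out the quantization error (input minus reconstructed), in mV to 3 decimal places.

0.109 mV

Step size: 18.26 V ÷ 2^15 = 0.557 mV.
(7.29341 − (−9.13))/0.000557251 = 29472.1960; round gives code 29472.
Code 29472 maps back to (−9.13) + 29472×0.000557251 V = 7.2933008 V.
Difference: 0.000109219 V → 0.109 mV.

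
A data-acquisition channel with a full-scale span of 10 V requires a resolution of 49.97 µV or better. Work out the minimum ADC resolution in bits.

Number of steps required ≥ 10 V / 49.97 µV = 200120.07.
Need 2^N ≥ 200120.07; 2^17 = 131072, 2^18 = 262144.
Minimum N = 18.

18 bits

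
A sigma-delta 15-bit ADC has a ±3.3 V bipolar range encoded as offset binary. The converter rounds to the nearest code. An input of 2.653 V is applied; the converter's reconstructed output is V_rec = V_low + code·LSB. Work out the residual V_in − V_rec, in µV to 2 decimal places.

Step size: 6.6 V ÷ 2^15 = 201.42 µV.
(2.653 − (−3.3))/0.000201416 = 29555.7430; round gives code 29556.
Reconstructed: 2.6530518 V.
V_in − V_rec = -5.17578e-05 V = -51.76 µV.

-51.76 µV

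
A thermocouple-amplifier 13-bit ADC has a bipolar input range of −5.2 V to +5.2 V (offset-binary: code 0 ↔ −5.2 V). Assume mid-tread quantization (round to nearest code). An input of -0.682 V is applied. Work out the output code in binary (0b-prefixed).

code 0b110111100111 (decimal 3559)

With 8192 levels over 10.4 V, one step is 1.270 mV.
(-0.682 − (−5.2)) / 0.00126953 = 3558.794 LSBs.
So the output code is 3559.
In binary (0b-prefixed): 0b110111100111.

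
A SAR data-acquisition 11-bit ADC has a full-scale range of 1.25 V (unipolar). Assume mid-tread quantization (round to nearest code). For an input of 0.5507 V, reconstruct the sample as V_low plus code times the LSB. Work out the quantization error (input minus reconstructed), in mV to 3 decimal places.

0.163 mV

Step size: 1.25 V ÷ 2^11 = 0.610 mV.
(0.5507 − 0)/0.000610352 = 902.2669; round gives code 902.
Code 902 maps back to 0 + 902×0.000610352 V = 0.55053711 V.
V_in − V_rec = 0.000162891 V = 0.163 mV.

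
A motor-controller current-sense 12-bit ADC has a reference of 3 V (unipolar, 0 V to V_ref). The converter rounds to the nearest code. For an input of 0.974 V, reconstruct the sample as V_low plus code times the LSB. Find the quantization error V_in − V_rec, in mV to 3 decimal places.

One LSB is 3 V / 4096 = 0.732 mV.
Scaled input = 1329.8347 LSBs, so code = 1330.
V_rec = 0 + 1330·0.000732422 = 0.97412109 V.
Error = 0.974 − 0.97412109 = -0.000121094 V = -0.121 mV.

-0.121 mV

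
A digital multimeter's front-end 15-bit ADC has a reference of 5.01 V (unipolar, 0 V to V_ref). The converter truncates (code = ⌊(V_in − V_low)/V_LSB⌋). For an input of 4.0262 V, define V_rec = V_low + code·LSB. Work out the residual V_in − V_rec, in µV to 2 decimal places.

66.88 µV

Step size: 5.01 V ÷ 2^15 = 152.89 µV.
(V_in − V_low)/LSB = (4.0262 − 0)/0.000152893 = 26333.4374 → code 26333 (floor).
Reconstructed: 4.0261331 V.
Difference: 6.68823e-05 V → 66.88 µV.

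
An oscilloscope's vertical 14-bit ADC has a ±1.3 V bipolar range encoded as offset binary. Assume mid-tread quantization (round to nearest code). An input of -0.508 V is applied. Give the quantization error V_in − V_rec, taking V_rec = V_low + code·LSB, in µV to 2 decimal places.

-28.81 µV

One LSB is 2.6 V / 16384 = 158.69 µV.
(V_in − V_low)/LSB = (-0.508 − (−1.3))/0.000158691 = 4990.8185 → code 4991 (round).
V_rec = (−1.3) + 4991·0.000158691 = -0.50797119 V.
Error = -0.508 − (−0.50797119) = -2.88086e-05 V = -28.81 µV.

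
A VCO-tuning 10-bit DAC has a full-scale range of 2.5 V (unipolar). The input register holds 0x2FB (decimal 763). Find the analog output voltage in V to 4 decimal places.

1.8628 V

LSB = 2.5 V / 2^10 = 2.441 mV.
Code 0x2FB = 763 decimal.
V_out = 0 + 763 × 0.00244141 V = 1.86279 V.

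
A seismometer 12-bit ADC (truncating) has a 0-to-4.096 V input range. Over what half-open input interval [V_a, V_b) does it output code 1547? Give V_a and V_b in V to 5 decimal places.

[1.54700 V, 1.54800 V)

LSB = 4.096/2^12 = 1.000 mV.
V_a = V_low + 1547·LSB = 1.547 V; V_b = V_low + 1548·LSB = 1.548 V.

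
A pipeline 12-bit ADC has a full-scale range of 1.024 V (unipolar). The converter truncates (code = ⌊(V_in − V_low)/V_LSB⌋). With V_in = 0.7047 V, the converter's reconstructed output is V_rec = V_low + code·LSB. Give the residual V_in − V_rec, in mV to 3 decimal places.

0.200 mV

Step size: 1.024 V ÷ 2^12 = 250.00 µV.
Scaled input = 2818.8000 LSBs, so code = 2818.
V_rec = 0 + 2818·0.00025 = 0.7045 V.
Difference: 0.0002 V → 0.200 mV.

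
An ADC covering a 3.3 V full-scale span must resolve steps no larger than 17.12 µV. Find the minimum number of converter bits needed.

18 bits

Number of steps required ≥ 3.3 V / 17.12 µV = 192757.01.
Need 2^N ≥ 192757.01; 2^17 = 131072, 2^18 = 262144.
Minimum N = 18.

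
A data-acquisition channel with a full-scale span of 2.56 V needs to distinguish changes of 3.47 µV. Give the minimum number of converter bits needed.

20 bits

Number of steps required ≥ 2.56 V / 3.47 µV = 737752.16.
Need 2^N ≥ 737752.16; 2^19 = 524288, 2^20 = 1048576.
Minimum N = 20.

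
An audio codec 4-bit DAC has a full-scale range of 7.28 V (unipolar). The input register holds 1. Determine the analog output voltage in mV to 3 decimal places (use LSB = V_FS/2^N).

455.000 mV

LSB = 7.28 V / 2^4 = 455.000 mV.
V_out = 0 + 1 × 0.455 V = 0.455 V.
= 455.000 mV.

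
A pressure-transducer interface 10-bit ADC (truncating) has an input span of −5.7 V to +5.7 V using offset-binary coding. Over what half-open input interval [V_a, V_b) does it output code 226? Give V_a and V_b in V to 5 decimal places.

LSB = 11.4/2^10 = 11.133 mV.
V_a = V_low + 226·LSB = -3.18398 V; V_b = V_low + 227·LSB = -3.17285 V.

[-3.18398 V, -3.17285 V)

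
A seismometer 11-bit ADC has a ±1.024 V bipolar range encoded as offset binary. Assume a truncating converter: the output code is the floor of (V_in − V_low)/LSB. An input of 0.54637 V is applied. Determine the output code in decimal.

code 1570

LSB = 2.048 V / 2048 = 1.000 mV.
(V_in − V_low)/LSB = (0.54637 − (−1.024)) / 0.001 = 1570.370.
So the output code is 1570.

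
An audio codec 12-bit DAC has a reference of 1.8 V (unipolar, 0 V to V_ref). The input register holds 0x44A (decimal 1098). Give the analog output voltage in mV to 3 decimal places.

LSB = 1.8 V / 2^12 = 439.45 µV.
Code 0x44A = 1098 decimal.
V_out = 0 + 1098 × 0.000439453 V = 0.48252 V.
= 482.520 mV.

482.520 mV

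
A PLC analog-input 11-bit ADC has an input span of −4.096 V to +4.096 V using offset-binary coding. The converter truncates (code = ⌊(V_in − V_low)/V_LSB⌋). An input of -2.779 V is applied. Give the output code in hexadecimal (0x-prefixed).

LSB = 8.192 V / 2048 = 4.000 mV.
(-2.779 − (−4.096)) / 0.004 = 329.250 LSBs.
Floor → code 329.
In hexadecimal (0x-prefixed): 0x149.

code 0x149 (decimal 329)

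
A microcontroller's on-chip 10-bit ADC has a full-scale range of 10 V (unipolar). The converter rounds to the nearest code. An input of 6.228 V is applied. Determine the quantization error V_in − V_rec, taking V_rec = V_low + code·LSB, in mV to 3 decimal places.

-2.469 mV

LSB = 10/2^10 = 9.766 mV.
(V_in − V_low)/LSB = (6.228 − 0)/0.00976562 = 637.7472 → code 638 (round).
Reconstructed: 6.2304688 V.
V_in − V_rec = -0.00246875 V = -2.469 mV.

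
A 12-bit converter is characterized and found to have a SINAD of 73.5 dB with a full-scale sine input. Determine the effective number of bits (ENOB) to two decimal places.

ENOB = (SINAD − 1.76) / 6.02 = (73.5 − 1.76)/6.02 = 11.917.

11.92 bits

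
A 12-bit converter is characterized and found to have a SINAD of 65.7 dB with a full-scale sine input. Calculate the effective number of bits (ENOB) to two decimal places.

ENOB = (SINAD − 1.76) / 6.02 = (65.7 − 1.76)/6.02 = 10.621.

10.62 bits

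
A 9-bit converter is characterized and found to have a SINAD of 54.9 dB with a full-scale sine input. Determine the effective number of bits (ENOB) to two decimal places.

8.83 bits

ENOB = (SINAD − 1.76) / 6.02 = (54.9 − 1.76)/6.02 = 8.827.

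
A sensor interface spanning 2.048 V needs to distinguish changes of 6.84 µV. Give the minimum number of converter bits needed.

Number of steps required ≥ 2.048 V / 6.84 µV = 299415.20.
Need 2^N ≥ 299415.20; 2^18 = 262144, 2^19 = 524288.
Minimum N = 19.

19 bits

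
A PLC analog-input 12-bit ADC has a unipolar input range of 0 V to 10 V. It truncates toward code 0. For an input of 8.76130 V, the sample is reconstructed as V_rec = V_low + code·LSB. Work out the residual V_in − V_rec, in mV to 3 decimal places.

1.534 mV

One LSB is 10 V / 4096 = 2.441 mV.
(V_in − V_low)/LSB = (8.76130 − 0)/0.00244141 = 3588.6285 → code 3588 (floor).
Code 3588 maps back to 0 + 3588×0.00244141 V = 8.7597656 V.
V_in − V_rec = 0.00153437 V = 1.534 mV.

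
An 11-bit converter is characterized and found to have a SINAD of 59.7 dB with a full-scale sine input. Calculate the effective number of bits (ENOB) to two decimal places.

ENOB = (SINAD − 1.76) / 6.02 = (59.7 − 1.76)/6.02 = 9.625.

9.62 bits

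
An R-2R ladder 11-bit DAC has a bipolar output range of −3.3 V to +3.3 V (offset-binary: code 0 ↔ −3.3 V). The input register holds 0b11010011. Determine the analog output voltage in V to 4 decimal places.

-2.6200 V

LSB = 6.6 V / 2^11 = 3.223 mV.
Code 0b11010011 = 211 decimal.
V_out = (−3.3) + 211 × 0.00322266 V = -2.62002 V.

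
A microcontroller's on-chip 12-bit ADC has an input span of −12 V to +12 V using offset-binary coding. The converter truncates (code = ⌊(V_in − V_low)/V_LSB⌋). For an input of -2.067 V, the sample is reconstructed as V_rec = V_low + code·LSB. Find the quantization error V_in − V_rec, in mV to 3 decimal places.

1.359 mV

LSB = 24/2^12 = 5.859 mV.
(V_in − V_low)/LSB = (-2.067 − (−12))/0.00585938 = 1695.2320 → code 1695 (floor).
Reconstructed: -2.0683594 V.
Difference: 0.00135937 V → 1.359 mV.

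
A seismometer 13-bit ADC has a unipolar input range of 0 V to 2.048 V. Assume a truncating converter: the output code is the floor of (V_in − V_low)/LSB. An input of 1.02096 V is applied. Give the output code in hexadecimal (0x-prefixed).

Full-scale span = 2.048 V; LSB = 2.048/2^13 = 250.00 µV.
(V_in − V_low)/LSB = (1.02096 − 0) / 0.00025 = 4083.840.
⌊·⌋(4083.840) = 4083.
In hexadecimal (0x-prefixed): 0xFF3.

code 0xFF3 (decimal 4083)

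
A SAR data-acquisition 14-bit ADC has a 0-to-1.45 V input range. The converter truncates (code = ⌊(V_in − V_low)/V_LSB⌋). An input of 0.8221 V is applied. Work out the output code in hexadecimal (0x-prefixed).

code 0x2449 (decimal 9289)

Full-scale span = 1.45 V; LSB = 1.45/2^14 = 88.50 µV.
(V_in − V_low)/LSB = (0.8221 − 0) / 8.8501e-05 = 9289.163.
⌊·⌋(9289.163) = 9289.
In hexadecimal (0x-prefixed): 0x2449.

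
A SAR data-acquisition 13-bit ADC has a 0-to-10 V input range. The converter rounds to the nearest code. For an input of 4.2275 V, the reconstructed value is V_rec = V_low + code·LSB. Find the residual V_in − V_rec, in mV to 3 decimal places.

0.205 mV

Step size: 10 V ÷ 2^13 = 1.221 mV.
Scaled input = 3463.1680 LSBs, so code = 3463.
V_rec = 0 + 3463·0.0012207 = 4.2272949 V.
Error = 4.2275 − 4.2272949 = 0.000205078 V = 0.205 mV.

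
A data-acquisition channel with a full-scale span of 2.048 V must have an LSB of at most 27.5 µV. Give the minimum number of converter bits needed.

Number of steps required ≥ 2.048 V / 27.5 µV = 74472.73.
Need 2^N ≥ 74472.73; 2^16 = 65536, 2^17 = 131072.
Minimum N = 17.

17 bits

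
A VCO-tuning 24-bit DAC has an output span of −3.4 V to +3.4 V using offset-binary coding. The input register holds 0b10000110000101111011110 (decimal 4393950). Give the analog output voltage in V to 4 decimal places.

-1.6191 V

LSB = 6.8 V / 2^24 = 0.41 µV.
Code 0b10000110000101111011110 = 4393950 decimal.
V_out = (−3.4) + 4393950 × 4.05312e-07 V = -1.61908 V.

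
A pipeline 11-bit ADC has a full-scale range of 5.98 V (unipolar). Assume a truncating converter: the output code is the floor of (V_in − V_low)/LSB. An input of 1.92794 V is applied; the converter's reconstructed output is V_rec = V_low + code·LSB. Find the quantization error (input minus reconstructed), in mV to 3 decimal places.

Step size: 5.98 V ÷ 2^11 = 2.920 mV.
Scaled input = 660.2711 LSBs, so code = 660.
Code 660 maps back to 0 + 660×0.00291992 V = 1.9271484 V.
V_in − V_rec = 0.000791562 V = 0.792 mV.

0.792 mV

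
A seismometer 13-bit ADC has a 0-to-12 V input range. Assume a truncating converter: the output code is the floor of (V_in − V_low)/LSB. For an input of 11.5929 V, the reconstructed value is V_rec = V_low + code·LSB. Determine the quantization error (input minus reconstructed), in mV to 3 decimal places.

LSB = 12/2^13 = 1.465 mV.
Scaled input = 7914.0864 LSBs, so code = 7914.
Reconstructed: 11.592773 V.
Difference: 0.000126562 V → 0.127 mV.

0.127 mV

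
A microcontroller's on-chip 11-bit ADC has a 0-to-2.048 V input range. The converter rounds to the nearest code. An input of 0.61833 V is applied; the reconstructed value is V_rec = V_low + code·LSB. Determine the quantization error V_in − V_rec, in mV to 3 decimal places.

0.330 mV

Step size: 2.048 V ÷ 2^11 = 1.000 mV.
(0.61833 − 0)/0.001 = 618.3300; round gives code 618.
Code 618 maps back to 0 + 618×0.001 V = 0.618 V.
Error = 0.61833 − 0.618 = 0.00033 V = 0.330 mV.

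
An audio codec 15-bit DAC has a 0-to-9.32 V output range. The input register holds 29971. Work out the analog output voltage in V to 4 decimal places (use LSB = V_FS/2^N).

LSB = 9.32 V / 2^15 = 284.42 µV.
V_out = 0 + 29971 × 0.000284424 V = 8.52447 V.

8.5245 V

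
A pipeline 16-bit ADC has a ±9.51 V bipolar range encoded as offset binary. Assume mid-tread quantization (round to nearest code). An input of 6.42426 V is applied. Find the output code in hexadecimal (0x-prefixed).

LSB = 19.02 V / 65536 = 290.22 µV.
(6.42426 − (−9.51)) / 0.000290222 = 54903.663 LSBs.
Round → code 54904.
In hexadecimal (0x-prefixed): 0xD678.

code 0xD678 (decimal 54904)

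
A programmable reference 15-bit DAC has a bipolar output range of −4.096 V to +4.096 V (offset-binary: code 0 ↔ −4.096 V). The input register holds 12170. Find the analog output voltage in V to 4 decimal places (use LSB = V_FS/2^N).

LSB = 8.192 V / 2^15 = 250.00 µV.
V_out = (−4.096) + 12170 × 0.00025 V = -1.0535 V.

-1.0535 V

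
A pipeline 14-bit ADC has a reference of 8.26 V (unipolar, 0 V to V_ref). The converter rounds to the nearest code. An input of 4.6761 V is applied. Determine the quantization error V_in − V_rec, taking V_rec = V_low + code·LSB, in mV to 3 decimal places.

LSB = 8.26/2^14 = 0.504 mV.
(V_in − V_low)/LSB = (4.6761 − 0)/0.00050415 = 9275.2085 → code 9275 (round).
Reconstructed: 4.6759949 V.
V_in − V_rec = 0.000105127 V = 0.105 mV.

0.105 mV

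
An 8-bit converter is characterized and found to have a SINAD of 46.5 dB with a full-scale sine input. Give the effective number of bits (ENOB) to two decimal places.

ENOB = (SINAD − 1.76) / 6.02 = (46.5 − 1.76)/6.02 = 7.432.

7.43 bits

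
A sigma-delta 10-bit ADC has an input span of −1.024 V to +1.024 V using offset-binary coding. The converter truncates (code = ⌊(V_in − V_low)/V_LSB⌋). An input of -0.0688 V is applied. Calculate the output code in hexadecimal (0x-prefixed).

Full-scale span = 2.048 V; LSB = 2.048/2^10 = 2.000 mV.
(-0.0688 − (−1.024)) / 0.002 = 477.600 LSBs.
So the output code is 477.
In hexadecimal (0x-prefixed): 0x1DD.

code 0x1DD (decimal 477)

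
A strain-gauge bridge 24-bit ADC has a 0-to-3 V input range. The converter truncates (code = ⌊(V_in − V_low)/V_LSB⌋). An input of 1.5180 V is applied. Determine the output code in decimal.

code 8489271

LSB = 3 V / 16777216 = 0.18 µV.
(1.5180 − 0) / 1.78814e-07 = 8489271.296 LSBs.
So the output code is 8489271.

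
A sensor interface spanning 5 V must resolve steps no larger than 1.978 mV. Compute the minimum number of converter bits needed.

12 bits

Number of steps required ≥ 5 V / 1.978 mV = 2527.81.
Need 2^N ≥ 2527.81; 2^11 = 2048, 2^12 = 4096.
Minimum N = 12.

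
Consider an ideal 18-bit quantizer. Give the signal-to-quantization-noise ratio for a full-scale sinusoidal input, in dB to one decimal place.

110.1 dB

SNR ≈ 6.02·N + 1.76 dB = 6.02·18 + 1.76 = 110.12 dB.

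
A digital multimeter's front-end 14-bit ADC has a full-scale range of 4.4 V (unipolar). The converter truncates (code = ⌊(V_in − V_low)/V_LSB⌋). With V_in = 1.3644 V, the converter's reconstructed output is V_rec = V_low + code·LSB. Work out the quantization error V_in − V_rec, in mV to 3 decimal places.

LSB = 4.4/2^14 = 268.55 µV.
(1.3644 − 0)/0.000268555 = 5080.5295; ⌊·⌋ gives code 5080.
Reconstructed: 1.3642578 V.
Error = 1.3644 − 1.3642578 = 0.000142188 V = 0.142 mV.

0.142 mV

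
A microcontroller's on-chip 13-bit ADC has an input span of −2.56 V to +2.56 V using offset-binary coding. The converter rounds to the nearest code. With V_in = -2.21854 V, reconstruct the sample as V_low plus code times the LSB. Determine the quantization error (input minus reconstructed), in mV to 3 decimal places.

0.210 mV

Step size: 5.12 V ÷ 2^13 = 0.625 mV.
Scaled input = 546.3360 LSBs, so code = 546.
V_rec = (−2.56) + 546·0.000625 = -2.21875 V.
Error = -2.21854 − (−2.21875) = 0.00021 V = 0.210 mV.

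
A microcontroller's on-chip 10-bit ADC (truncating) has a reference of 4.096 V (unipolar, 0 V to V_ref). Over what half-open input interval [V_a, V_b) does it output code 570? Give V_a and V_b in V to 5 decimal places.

LSB = 4.096/2^10 = 4.000 mV.
V_a = V_low + 570·LSB = 2.28 V; V_b = V_low + 571·LSB = 2.284 V.

[2.28000 V, 2.28400 V)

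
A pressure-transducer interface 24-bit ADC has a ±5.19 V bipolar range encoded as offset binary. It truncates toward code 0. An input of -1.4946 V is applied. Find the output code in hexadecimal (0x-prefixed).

With 16777216 levels over 10.38 V, one step is 0.62 µV.
(V_in − V_low)/LSB = (-1.4946 − (−5.19)) / 6.18696e-07 = 5972882.852.
⌊·⌋(5972882.852) = 5972882.
In hexadecimal (0x-prefixed): 0x5B2392.

code 0x5B2392 (decimal 5972882)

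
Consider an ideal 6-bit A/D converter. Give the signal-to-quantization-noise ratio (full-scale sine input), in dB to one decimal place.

37.9 dB

SNR ≈ 6.02·N + 1.76 dB = 6.02·6 + 1.76 = 37.88 dB.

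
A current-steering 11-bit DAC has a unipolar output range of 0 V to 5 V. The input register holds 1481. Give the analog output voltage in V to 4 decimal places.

3.6157 V

LSB = 5 V / 2^11 = 2.441 mV.
V_out = 0 + 1481 × 0.00244141 V = 3.61572 V.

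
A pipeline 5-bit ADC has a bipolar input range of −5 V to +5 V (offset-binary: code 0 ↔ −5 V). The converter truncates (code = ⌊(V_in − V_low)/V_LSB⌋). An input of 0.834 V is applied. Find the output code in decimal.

Full-scale span = 10 V; LSB = 10/2^5 = 312.500 mV.
(0.834 − (−5)) / 0.3125 = 18.669 LSBs.
⌊·⌋(18.669) = 18.

code 18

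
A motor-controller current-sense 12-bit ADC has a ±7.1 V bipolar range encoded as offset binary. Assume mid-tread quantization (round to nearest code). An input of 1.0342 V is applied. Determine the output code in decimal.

Full-scale span = 14.2 V; LSB = 14.2/2^12 = 3.467 mV.
(V_in − V_low)/LSB = (1.0342 − (−7.1)) / 0.0034668 = 2346.316.
Round → code 2346.

code 2346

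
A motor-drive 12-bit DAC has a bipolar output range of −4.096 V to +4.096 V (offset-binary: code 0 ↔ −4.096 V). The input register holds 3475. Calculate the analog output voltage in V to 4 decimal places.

LSB = 8.192 V / 2^12 = 2.000 mV.
V_out = (−4.096) + 3475 × 0.002 V = 2.854 V.

2.8540 V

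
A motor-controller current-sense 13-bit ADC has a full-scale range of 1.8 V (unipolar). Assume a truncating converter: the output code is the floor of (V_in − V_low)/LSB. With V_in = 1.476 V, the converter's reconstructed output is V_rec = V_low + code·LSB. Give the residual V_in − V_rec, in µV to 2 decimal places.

96.68 µV

Step size: 1.8 V ÷ 2^13 = 219.73 µV.
Scaled input = 6717.4400 LSBs, so code = 6717.
Reconstructed: 1.4759033 V.
V_in − V_rec = 9.66797e-05 V = 96.68 µV.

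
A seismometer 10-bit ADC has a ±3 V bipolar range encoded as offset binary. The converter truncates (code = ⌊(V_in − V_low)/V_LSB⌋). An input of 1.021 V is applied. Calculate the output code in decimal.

code 686

With 1024 levels over 6 V, one step is 5.859 mV.
(V_in − V_low)/LSB = (1.021 − (−3)) / 0.00585938 = 686.251.
So the output code is 686.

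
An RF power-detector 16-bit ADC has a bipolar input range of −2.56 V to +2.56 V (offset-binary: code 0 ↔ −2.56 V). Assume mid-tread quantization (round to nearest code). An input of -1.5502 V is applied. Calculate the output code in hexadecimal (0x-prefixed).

Full-scale span = 5.12 V; LSB = 5.12/2^16 = 78.12 µV.
(V_in − V_low)/LSB = (-1.5502 − (−2.56)) / 7.8125e-05 = 12925.440.
round(12925.440) = 12925.
In hexadecimal (0x-prefixed): 0x327D.

code 0x327D (decimal 12925)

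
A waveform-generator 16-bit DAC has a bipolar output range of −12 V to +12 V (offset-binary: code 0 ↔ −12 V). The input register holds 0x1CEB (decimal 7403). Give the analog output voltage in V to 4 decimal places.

LSB = 24 V / 2^16 = 366.21 µV.
Code 0x1CEB = 7403 decimal.
V_out = (−12) + 7403 × 0.000366211 V = -9.28894 V.

-9.2889 V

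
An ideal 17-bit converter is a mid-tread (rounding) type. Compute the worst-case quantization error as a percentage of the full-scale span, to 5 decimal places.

0.00038 %

Rounding → worst-case error = ½ LSB = V_FS/2^18, so 100/262144 = 0.00038147 % of full scale.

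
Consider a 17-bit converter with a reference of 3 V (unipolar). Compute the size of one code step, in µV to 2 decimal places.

Full-scale span = 3 V.
LSB = 3 / 2^17 = 3 / 131072 = 2.28882e-05 V = 22.89 µV.

22.89 µV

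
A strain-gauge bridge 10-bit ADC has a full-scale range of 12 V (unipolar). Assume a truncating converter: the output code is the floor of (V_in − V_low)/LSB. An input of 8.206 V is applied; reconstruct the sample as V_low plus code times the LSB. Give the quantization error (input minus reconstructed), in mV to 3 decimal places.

2.875 mV

LSB = 12/2^10 = 11.719 mV.
(V_in − V_low)/LSB = (8.206 − 0)/0.0117188 = 700.2453 → code 700 (floor).
V_rec = 0 + 700·0.0117188 = 8.203125 V.
V_in − V_rec = 0.002875 V = 2.875 mV.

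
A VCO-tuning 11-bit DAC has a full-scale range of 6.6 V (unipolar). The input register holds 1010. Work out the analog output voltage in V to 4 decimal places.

LSB = 6.6 V / 2^11 = 3.223 mV.
V_out = 0 + 1010 × 0.00322266 V = 3.25488 V.

3.2549 V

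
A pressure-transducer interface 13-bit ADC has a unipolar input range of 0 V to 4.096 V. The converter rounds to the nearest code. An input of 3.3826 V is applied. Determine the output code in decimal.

With 8192 levels over 4.096 V, one step is 0.500 mV.
(V_in − V_low)/LSB = (3.3826 − 0) / 0.0005 = 6765.200.
round(6765.200) = 6765.

code 6765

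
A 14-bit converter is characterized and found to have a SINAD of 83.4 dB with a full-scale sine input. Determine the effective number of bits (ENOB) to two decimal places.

13.56 bits

ENOB = (SINAD − 1.76) / 6.02 = (83.4 − 1.76)/6.02 = 13.561.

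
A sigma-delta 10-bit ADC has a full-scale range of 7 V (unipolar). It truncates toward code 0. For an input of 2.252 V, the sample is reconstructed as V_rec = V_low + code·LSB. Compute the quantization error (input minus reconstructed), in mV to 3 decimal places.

2.977 mV

LSB = 7/2^10 = 6.836 mV.
(2.252 − 0)/0.00683594 = 329.4354; ⌊·⌋ gives code 329.
V_rec = 0 + 329·0.00683594 = 2.2490234 V.
V_in − V_rec = 0.00297656 V = 2.977 mV.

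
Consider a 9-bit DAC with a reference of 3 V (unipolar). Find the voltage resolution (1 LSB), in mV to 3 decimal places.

5.859 mV

Full-scale span = 3 V.
LSB = 3 / 2^9 = 3 / 512 = 0.00585938 V = 5.859 mV.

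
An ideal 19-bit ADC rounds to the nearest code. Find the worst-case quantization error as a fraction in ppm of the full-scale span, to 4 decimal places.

0.9537 ppm

Rounding → worst-case error = ½ LSB = V_FS/2^20, so 1e+06/1048576 = 0.953674 ppm of full scale.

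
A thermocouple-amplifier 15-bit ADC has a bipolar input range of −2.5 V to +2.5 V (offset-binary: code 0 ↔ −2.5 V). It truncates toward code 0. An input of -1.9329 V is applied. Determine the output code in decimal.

LSB = 5 V / 32768 = 152.59 µV.
(-1.9329 − (−2.5)) / 0.000152588 = 3716.547 LSBs.
So the output code is 3716.

code 3716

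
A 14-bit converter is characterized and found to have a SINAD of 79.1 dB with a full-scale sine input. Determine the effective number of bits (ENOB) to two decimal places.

ENOB = (SINAD − 1.76) / 6.02 = (79.1 − 1.76)/6.02 = 12.847.

12.85 bits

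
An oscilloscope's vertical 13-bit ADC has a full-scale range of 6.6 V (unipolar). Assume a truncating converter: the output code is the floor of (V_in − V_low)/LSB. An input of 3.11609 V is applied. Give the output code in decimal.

LSB = 6.6 V / 8192 = 0.806 mV.
Input sits at 3867.729 steps above V_low.
⌊·⌋(3867.729) = 3867.

code 3867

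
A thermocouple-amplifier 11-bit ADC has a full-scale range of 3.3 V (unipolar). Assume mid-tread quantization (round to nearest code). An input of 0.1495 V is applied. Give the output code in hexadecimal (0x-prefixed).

With 2048 levels over 3.3 V, one step is 1.611 mV.
(0.1495 − 0) / 0.00161133 = 92.781 LSBs.
So the output code is 93.
In hexadecimal (0x-prefixed): 0x5D.

code 0x5D (decimal 93)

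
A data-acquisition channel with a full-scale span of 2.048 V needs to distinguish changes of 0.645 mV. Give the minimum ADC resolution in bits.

Number of steps required ≥ 2.048 V / 0.645 mV = 3175.19.
Need 2^N ≥ 3175.19; 2^11 = 2048, 2^12 = 4096.
Minimum N = 12.

12 bits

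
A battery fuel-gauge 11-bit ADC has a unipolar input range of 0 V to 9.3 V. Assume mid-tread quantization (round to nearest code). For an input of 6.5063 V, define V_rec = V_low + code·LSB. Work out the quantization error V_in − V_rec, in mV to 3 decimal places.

-0.975 mV

One LSB is 9.3 V / 2048 = 4.541 mV.
(6.5063 − 0)/0.00454102 = 1432.7852; round gives code 1433.
Code 1433 maps back to 0 + 1433×0.00454102 V = 6.5072754 V.
Difference: -0.000975391 V → -0.975 mV.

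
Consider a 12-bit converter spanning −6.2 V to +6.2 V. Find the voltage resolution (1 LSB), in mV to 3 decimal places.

Full-scale span = 12.4 V.
LSB = 12.4 / 2^12 = 12.4 / 4096 = 0.00302734 V = 3.027 mV.

3.027 mV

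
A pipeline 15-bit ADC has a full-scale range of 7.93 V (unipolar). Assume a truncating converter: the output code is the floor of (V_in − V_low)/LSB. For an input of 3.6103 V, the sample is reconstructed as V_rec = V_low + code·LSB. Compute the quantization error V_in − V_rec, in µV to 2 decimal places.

Step size: 7.93 V ÷ 2^15 = 242.00 µV.
Scaled input = 14918.3241 LSBs, so code = 14918.
Code 14918 maps back to 0 + 14918×0.000242004 V = 3.6102216 V.
Difference: 7.84424e-05 V → 78.44 µV.

78.44 µV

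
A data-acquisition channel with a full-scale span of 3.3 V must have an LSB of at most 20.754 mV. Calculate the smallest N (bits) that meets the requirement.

8 bits

Number of steps required ≥ 3.3 V / 20.754 mV = 159.01.
Need 2^N ≥ 159.01; 2^7 = 128, 2^8 = 256.
Minimum N = 8.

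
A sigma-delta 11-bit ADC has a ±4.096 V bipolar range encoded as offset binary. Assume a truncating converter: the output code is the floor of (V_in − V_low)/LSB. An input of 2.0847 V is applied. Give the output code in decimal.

code 1545

With 2048 levels over 8.192 V, one step is 4.000 mV.
(V_in − V_low)/LSB = (2.0847 − (−4.096)) / 0.004 = 1545.175.
⌊·⌋(1545.175) = 1545.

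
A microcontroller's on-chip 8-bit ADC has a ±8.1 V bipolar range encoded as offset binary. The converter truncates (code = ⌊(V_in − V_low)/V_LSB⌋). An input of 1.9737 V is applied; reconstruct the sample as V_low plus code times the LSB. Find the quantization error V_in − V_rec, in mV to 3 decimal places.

LSB = 16.2/2^8 = 63.281 mV.
(1.9737 − (−8.1))/0.0632812 = 159.1893; ⌊·⌋ gives code 159.
Code 159 maps back to (−8.1) + 159×0.0632812 V = 1.9617187 V.
Error = 1.9737 − 1.9617187 = 0.0119813 V = 11.981 mV.

11.981 mV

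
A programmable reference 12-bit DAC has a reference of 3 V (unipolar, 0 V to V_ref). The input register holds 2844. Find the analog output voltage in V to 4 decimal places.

2.0830 V

LSB = 3 V / 2^12 = 0.732 mV.
V_out = 0 + 2844 × 0.000732422 V = 2.08301 V.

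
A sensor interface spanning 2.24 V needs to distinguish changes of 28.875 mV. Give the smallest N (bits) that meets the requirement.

Number of steps required ≥ 2.24 V / 28.875 mV = 77.58.
Need 2^N ≥ 77.58; 2^6 = 64, 2^7 = 128.
Minimum N = 7.

7 bits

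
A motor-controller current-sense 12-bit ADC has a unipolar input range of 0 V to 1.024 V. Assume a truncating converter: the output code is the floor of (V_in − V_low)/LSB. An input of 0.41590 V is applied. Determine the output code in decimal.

code 1663

Full-scale span = 1.024 V; LSB = 1.024/2^12 = 250.00 µV.
(V_in − V_low)/LSB = (0.41590 − 0) / 0.00025 = 1663.600.
Floor → code 1663.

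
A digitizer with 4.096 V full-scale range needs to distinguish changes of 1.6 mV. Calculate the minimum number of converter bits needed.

Number of steps required ≥ 4.096 V / 1.6 mV = 2560.00.
Need 2^N ≥ 2560.00; 2^11 = 2048, 2^12 = 4096.
Minimum N = 12.

12 bits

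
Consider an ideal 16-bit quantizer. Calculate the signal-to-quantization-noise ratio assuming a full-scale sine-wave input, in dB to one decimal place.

98.1 dB

SNR ≈ 6.02·N + 1.76 dB = 6.02·16 + 1.76 = 98.08 dB.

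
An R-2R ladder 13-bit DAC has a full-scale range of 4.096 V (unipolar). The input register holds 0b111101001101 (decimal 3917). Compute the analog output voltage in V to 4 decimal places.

1.9585 V

LSB = 4.096 V / 2^13 = 0.500 mV.
Code 0b111101001101 = 3917 decimal.
V_out = 0 + 3917 × 0.0005 V = 1.9585 V.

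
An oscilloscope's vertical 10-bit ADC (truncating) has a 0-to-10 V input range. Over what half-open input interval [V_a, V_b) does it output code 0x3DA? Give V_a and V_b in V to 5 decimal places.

[9.62891 V, 9.63867 V)

LSB = 10/2^10 = 9.766 mV.
Code 0x3DA = 986 decimal.
V_a = V_low + 986·LSB = 9.62891 V; V_b = V_low + 987·LSB = 9.63867 V.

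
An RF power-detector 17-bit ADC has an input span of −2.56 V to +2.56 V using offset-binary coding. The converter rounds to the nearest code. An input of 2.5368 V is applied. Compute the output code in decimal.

code 130478

With 131072 levels over 5.12 V, one step is 39.06 µV.
Input sits at 130478.080 steps above V_low.
round(130478.080) = 130478.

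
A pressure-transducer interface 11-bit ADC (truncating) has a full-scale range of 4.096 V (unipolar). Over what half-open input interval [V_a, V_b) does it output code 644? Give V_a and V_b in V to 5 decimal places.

[1.28800 V, 1.29000 V)

LSB = 4.096/2^11 = 2.000 mV.
V_a = V_low + 644·LSB = 1.288 V; V_b = V_low + 645·LSB = 1.29 V.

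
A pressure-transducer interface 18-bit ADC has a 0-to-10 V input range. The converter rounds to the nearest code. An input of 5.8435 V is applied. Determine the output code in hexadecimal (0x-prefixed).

code 0x25660 (decimal 153184)

With 262144 levels over 10 V, one step is 38.15 µV.
(V_in − V_low)/LSB = (5.8435 − 0) / 3.8147e-05 = 153183.846.
So the output code is 153184.
In hexadecimal (0x-prefixed): 0x25660.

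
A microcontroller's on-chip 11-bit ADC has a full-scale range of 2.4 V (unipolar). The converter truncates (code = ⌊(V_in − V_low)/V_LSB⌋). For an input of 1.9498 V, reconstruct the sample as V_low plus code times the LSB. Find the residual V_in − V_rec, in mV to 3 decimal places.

0.972 mV

LSB = 2.4/2^11 = 1.172 mV.
Scaled input = 1663.8293 LSBs, so code = 1663.
Reconstructed: 1.9488281 V.
Error = 1.9498 − 1.9488281 = 0.000971875 V = 0.972 mV.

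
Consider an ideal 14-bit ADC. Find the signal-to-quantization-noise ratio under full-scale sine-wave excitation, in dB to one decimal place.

SNR ≈ 6.02·N + 1.76 dB = 6.02·14 + 1.76 = 86.04 dB.

86.0 dB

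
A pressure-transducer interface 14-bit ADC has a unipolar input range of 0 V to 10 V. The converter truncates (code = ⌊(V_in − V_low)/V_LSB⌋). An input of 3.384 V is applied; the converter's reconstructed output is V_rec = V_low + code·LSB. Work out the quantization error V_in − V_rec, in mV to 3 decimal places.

Step size: 10 V ÷ 2^14 = 0.610 mV.
Scaled input = 5544.3456 LSBs, so code = 5544.
Reconstructed: 3.3837891 V.
Error = 3.384 − 3.3837891 = 0.000210937 V = 0.211 mV.

0.211 mV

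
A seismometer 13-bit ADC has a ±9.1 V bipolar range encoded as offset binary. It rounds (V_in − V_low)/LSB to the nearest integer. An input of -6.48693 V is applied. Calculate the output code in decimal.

code 1176

LSB = 18.2 V / 8192 = 2.222 mV.
Input sits at 1176.169 steps above V_low.
round(1176.169) = 1176.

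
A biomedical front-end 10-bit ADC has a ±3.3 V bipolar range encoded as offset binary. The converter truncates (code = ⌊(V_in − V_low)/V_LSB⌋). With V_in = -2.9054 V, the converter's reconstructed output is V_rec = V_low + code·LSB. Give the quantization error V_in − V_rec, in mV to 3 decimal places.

One LSB is 6.6 V / 1024 = 6.445 mV.
(V_in − V_low)/LSB = (-2.9054 − (−3.3))/0.00644531 = 61.2228 → code 61 (floor).
Code 61 maps back to (−3.3) + 61×0.00644531 V = -2.9068359 V.
Difference: 0.00143594 V → 1.436 mV.

1.436 mV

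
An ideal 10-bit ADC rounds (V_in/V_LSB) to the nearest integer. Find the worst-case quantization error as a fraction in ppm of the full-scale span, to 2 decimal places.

488.28 ppm

Rounding → worst-case error = ½ LSB = V_FS/2^11, so 1e+06/2048 = 488.281 ppm of full scale.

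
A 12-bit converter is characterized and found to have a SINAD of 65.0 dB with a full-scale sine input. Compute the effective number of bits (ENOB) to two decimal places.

ENOB = (SINAD − 1.76) / 6.02 = (65.0 − 1.76)/6.02 = 10.505.

10.50 bits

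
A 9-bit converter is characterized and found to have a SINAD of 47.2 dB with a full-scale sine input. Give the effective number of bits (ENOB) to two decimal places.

7.55 bits

ENOB = (SINAD − 1.76) / 6.02 = (47.2 − 1.76)/6.02 = 7.548.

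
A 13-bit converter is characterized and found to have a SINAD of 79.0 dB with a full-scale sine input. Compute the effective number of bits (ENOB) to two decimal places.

ENOB = (SINAD − 1.76) / 6.02 = (79.0 − 1.76)/6.02 = 12.831.

12.83 bits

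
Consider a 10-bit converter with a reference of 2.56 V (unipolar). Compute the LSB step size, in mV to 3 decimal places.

Full-scale span = 2.56 V.
LSB = 2.56 / 2^10 = 2.56 / 1024 = 0.0025 V = 2.500 mV.

2.500 mV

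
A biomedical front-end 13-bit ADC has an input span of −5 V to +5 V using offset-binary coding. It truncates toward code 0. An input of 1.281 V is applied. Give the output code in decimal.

LSB = 10 V / 8192 = 1.221 mV.
(1.281 − (−5)) / 0.0012207 = 5145.395 LSBs.
⌊·⌋(5145.395) = 5145.

code 5145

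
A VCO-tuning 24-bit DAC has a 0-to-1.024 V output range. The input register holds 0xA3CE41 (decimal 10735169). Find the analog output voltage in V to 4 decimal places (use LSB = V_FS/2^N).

0.6552 V

LSB = 1.024 V / 2^24 = 0.06 µV.
Code 0xA3CE41 = 10735169 decimal.
V_out = 0 + 10735169 × 6.10352e-08 V = 0.655223 V.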